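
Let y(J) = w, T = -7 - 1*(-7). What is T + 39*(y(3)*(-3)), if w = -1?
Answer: 117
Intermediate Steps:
T = 0 (T = -7 + 7 = 0)
y(J) = -1
T + 39*(y(3)*(-3)) = 0 + 39*(-1*(-3)) = 0 + 39*3 = 0 + 117 = 117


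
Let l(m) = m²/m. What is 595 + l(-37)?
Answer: 558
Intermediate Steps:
l(m) = m
595 + l(-37) = 595 - 37 = 558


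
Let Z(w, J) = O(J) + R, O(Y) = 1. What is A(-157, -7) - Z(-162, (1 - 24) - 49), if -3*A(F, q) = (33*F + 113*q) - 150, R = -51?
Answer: 6272/3 ≈ 2090.7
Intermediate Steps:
Z(w, J) = -50 (Z(w, J) = 1 - 51 = -50)
A(F, q) = 50 - 11*F - 113*q/3 (A(F, q) = -((33*F + 113*q) - 150)/3 = -(-150 + 33*F + 113*q)/3 = 50 - 11*F - 113*q/3)
A(-157, -7) - Z(-162, (1 - 24) - 49) = (50 - 11*(-157) - 113/3*(-7)) - 1*(-50) = (50 + 1727 + 791/3) + 50 = 6122/3 + 50 = 6272/3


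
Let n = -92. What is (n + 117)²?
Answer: 625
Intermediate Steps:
(n + 117)² = (-92 + 117)² = 25² = 625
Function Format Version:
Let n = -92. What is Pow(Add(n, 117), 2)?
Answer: 625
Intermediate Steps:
Pow(Add(n, 117), 2) = Pow(Add(-92, 117), 2) = Pow(25, 2) = 625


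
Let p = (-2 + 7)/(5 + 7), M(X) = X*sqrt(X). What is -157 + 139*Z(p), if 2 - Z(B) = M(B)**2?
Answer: 191713/1728 ≈ 110.95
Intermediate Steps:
M(X) = X**(3/2)
p = 5/12 ≈ 0.41667
Z(B) = 2 - B**3 (Z(B) = 2 - (B**(3/2))**2 = 2 - B**3)
-157 + 139*Z(p) = -157 + 139*(2 - (5/12)**3) = -157 + 139*(2 - 1*125/1728) = -157 + 139*(2 - 125/1728) = -157 + 139*(3331/1728) = -157 + 463009/1728 = 191713/1728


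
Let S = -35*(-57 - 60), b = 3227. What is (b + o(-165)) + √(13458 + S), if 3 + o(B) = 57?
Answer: 3281 + √17553 ≈ 3413.5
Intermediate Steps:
o(B) = 54 (o(B) = -3 + 57 = 54)
S = 4095 (S = -35*(-117) = 4095)
(b + o(-165)) + √(13458 + S) = (3227 + 54) + √(13458 + 4095) = 3281 + √17553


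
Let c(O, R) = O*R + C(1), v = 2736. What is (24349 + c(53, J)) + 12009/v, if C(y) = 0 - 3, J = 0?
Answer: 22207555/912 ≈ 24350.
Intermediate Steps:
C(y) = -3
c(O, R) = -3 + O*R (c(O, R) = O*R - 3 = -3 + O*R)
(24349 + c(53, J)) + 12009/v = (24349 + (-3 + 53*0)) + 12009/2736 = (24349 + (-3 + 0)) + 12009*(1/2736) = (24349 - 3) + 4003/912 = 24346 + 4003/912 = 22207555/912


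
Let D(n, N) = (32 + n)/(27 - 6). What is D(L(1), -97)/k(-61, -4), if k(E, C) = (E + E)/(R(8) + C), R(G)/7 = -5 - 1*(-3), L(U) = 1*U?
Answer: 99/427 ≈ 0.23185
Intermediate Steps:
L(U) = U
R(G) = -14 (R(G) = 7*(-5 - 1*(-3)) = 7*(-5 + 3) = 7*(-2) = -14)
k(E, C) = 2*E/(-14 + C) (k(E, C) = (E + E)/(-14 + C) = (2*E)/(-14 + C) = 2*E/(-14 + C))
D(n, N) = 32/21 + n/21 (D(n, N) = (32 + n)/21 = (32 + n)*(1/21) = 32/21 + n/21)
D(L(1), -97)/k(-61, -4) = (32/21 + (1/21)*1)/((2*(-61)/(-14 - 4))) = (32/21 + 1/21)/((2*(-61)/(-18))) = 11/(7*((2*(-61)*(-1/18)))) = 11/(7*(61/9)) = (11/7)*(9/61) = 99/427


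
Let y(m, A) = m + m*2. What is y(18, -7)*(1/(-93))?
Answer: -18/31 ≈ -0.58065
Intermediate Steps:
y(m, A) = 3*m (y(m, A) = m + 2*m = 3*m)
y(18, -7)*(1/(-93)) = (3*18)*(1/(-93)) = 54*(1*(-1/93)) = 54*(-1/93) = -18/31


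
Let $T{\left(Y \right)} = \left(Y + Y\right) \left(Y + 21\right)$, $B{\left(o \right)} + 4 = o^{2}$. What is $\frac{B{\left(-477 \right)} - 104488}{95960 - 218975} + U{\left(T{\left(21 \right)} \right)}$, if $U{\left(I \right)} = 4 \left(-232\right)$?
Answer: $- \frac{114280957}{123015} \approx -929.0$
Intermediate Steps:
$B{\left(o \right)} = -4 + o^{2}$
$T{\left(Y \right)} = 2 Y \left(21 + Y\right)$
$U{\left(I \right)} = -928$
$\frac{B{\left(-477 \right)} - 104488}{95960 - 218975} + U{\left(T{\left(21 \right)} \right)} = \frac{\left(-4 + \left(-477\right)^{2}\right) - 104488}{95960 - 218975} - 928 = \frac{\left(-4 + 227529\right) - 104488}{-123015} - 928 = \left(227525 - 104488\right) \left(- \frac{1}{123015}\right) - 928 = 123037 \left(- \frac{1}{123015}\right) - 928 = - \frac{123037}{123015} - 928 = - \frac{114280957}{123015}$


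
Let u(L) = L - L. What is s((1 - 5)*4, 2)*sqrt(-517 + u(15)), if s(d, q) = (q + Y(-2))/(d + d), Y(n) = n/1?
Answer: 0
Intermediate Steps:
u(L) = 0
Y(n) = n (Y(n) = n*1 = n)
s(d, q) = (-2 + q)/(2*d) (s(d, q) = (q - 2)/(d + d) = (-2 + q)/((2*d)) = (-2 + q)*(1/(2*d)) = (-2 + q)/(2*d))
s((1 - 5)*4, 2)*sqrt(-517 + u(15)) = ((-2 + 2)/(2*(((1 - 5)*4))))*sqrt(-517 + 0) = ((1/2)*0/(-4*4))*sqrt(-517) = ((1/2)*0/(-16))*(I*sqrt(517)) = ((1/2)*(-1/16)*0)*(I*sqrt(517)) = 0*(I*sqrt(517)) = 0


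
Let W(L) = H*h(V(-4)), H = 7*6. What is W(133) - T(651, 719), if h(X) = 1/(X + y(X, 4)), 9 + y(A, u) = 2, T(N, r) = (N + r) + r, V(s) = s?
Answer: -23021/11 ≈ -2092.8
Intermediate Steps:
T(N, r) = N + 2*r
y(A, u) = -7 (y(A, u) = -9 + 2 = -7)
h(X) = 1/(-7 + X) (h(X) = 1/(X - 7) = 1/(-7 + X))
H = 42
W(L) = -42/11 (W(L) = 42/(-7 - 4) = 42/(-11) = 42*(-1/11) = -42/11)
W(133) - T(651, 719) = -42/11 - (651 + 2*719) = -42/11 - (651 + 1438) = -42/11 - 1*2089 = -42/11 - 2089 = -23021/11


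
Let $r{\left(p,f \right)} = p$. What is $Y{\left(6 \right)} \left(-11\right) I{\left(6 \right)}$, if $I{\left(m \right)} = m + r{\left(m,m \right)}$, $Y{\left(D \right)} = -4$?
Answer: $528$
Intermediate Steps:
$I{\left(m \right)} = 2 m$ ($I{\left(m \right)} = m + m = 2 m$)
$Y{\left(6 \right)} \left(-11\right) I{\left(6 \right)} = \left(-4\right) \left(-11\right) 2 \cdot 6 = 44 \cdot 12 = 528$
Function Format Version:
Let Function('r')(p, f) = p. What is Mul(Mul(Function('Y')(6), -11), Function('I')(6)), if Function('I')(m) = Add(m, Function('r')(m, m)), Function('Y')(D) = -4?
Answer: 528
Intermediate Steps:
Function('I')(m) = Mul(2, m) (Function('I')(m) = Add(m, m) = Mul(2, m))
Mul(Mul(Function('Y')(6), -11), Function('I')(6)) = Mul(Mul(-4, -11), Mul(2, 6)) = Mul(44, 12) = 528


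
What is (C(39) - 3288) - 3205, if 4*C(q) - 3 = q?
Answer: -12965/2 ≈ -6482.5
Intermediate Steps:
C(q) = 3/4 + q/4
(C(39) - 3288) - 3205 = ((3/4 + (1/4)*39) - 3288) - 3205 = ((3/4 + 39/4) - 3288) - 3205 = (21/2 - 3288) - 3205 = -6555/2 - 3205 = -12965/2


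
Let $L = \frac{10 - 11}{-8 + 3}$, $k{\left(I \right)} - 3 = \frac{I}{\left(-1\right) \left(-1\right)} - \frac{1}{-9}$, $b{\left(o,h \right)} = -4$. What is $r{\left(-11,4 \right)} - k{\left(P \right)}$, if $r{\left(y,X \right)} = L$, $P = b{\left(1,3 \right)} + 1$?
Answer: $\frac{4}{45} \approx 0.088889$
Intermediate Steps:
$P = -3$ ($P = -4 + 1 = -3$)
$k{\left(I \right)} = \frac{28}{9} + I$ ($k{\left(I \right)} = 3 + \left(\frac{I}{\left(-1\right) \left(-1\right)} - \frac{1}{-9}\right) = 3 + \left(\frac{I}{1} - - \frac{1}{9}\right) = 3 + \left(I 1 + \frac{1}{9}\right) = 3 + \left(I + \frac{1}{9}\right) = 3 + \left(\frac{1}{9} + I\right) = \frac{28}{9} + I$)
$L = \frac{1}{5}$ ($L = - \frac{1}{-5} = \left(-1\right) \left(- \frac{1}{5}\right) = \frac{1}{5} \approx 0.2$)
$r{\left(y,X \right)} = \frac{1}{5}$
$r{\left(-11,4 \right)} - k{\left(P \right)} = \frac{1}{5} - \left(\frac{28}{9} - 3\right) = \frac{1}{5} - \frac{1}{9} = \frac{4}{45}$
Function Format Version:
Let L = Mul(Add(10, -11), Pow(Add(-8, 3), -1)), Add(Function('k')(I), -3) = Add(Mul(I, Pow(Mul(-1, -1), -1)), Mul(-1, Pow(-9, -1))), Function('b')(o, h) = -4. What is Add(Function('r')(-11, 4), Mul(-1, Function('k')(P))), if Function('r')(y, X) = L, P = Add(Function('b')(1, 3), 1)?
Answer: Rational(4, 45) ≈ 0.088889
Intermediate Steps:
P = -3 (P = Add(-4, 1) = -3)
Function('k')(I) = Add(Rational(28, 9), I) (Function('k')(I) = Add(3, Add(Mul(I, Pow(Mul(-1, -1), -1)), Mul(-1, Pow(-9, -1)))) = Add(3, Add(Mul(I, Pow(1, -1)), Mul(-1, Rational(-1, 9)))) = Add(3, Add(Mul(I, 1), Rational(1, 9))) = Add(3, Add(I, Rational(1, 9))) = Add(3, Add(Rational(1, 9), I)) = Add(Rational(28, 9), I))
L = Rational(1, 5) (L = Mul(-1, Pow(-5, -1)) = Mul(-1, Rational(-1, 5)) = Rational(1, 5) ≈ 0.20000)
Function('r')(y, X) = Rational(1, 5)
Add(Function('r')(-11, 4), Mul(-1, Function('k')(P))) = Add(Rational(1, 5), Mul(-1, Add(Rational(28, 9), -3))) = Add(Rational(1, 5), Mul(-1, Rational(1, 9))) = Add(Rational(1, 5), Rational(-1, 9)) = Rational(4, 45)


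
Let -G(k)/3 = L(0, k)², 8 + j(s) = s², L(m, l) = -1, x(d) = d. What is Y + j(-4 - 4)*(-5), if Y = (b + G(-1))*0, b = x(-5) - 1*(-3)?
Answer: -280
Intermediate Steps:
j(s) = -8 + s²
G(k) = -3 (G(k) = -3*(-1)² = -3*1 = -3)
b = -2 (b = -5 - 1*(-3) = -5 + 3 = -2)
Y = 0 (Y = (-2 - 3)*0 = -5*0 = 0)
Y + j(-4 - 4)*(-5) = 0 + (-8 + (-4 - 4)²)*(-5) = 0 + (-8 + (-8)²)*(-5) = 0 + (-8 + 64)*(-5) = 0 + 56*(-5) = 0 - 280 = -280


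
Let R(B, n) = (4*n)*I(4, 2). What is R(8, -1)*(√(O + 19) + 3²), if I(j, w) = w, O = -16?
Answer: -72 - 8*√3 ≈ -85.856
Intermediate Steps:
R(B, n) = 8*n (R(B, n) = (4*n)*2 = 8*n)
R(8, -1)*(√(O + 19) + 3²) = (8*(-1))*(√(-16 + 19) + 3²) = -8*(√3 + 9) = -8*(9 + √3) = -72 - 8*√3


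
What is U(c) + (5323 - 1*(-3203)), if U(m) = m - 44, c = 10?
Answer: 8492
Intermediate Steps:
U(m) = -44 + m
U(c) + (5323 - 1*(-3203)) = (-44 + 10) + (5323 - 1*(-3203)) = -34 + (5323 + 3203) = -34 + 8526 = 8492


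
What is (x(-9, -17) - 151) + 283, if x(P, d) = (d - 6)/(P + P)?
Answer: 2399/18 ≈ 133.28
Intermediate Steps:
x(P, d) = (-6 + d)/(2*P) (x(P, d) = (-6 + d)/((2*P)) = (-6 + d)*(1/(2*P)) = (-6 + d)/(2*P))
(x(-9, -17) - 151) + 283 = ((½)*(-6 - 17)/(-9) - 151) + 283 = ((½)*(-⅑)*(-23) - 151) + 283 = (23/18 - 151) + 283 = -2695/18 + 283 = 2399/18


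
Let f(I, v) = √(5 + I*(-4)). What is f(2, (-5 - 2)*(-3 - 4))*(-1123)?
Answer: -1123*I*√3 ≈ -1945.1*I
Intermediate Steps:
f(I, v) = √(5 - 4*I)
f(2, (-5 - 2)*(-3 - 4))*(-1123) = √(5 - 4*2)*(-1123) = √(5 - 8)*(-1123) = √(-3)*(-1123) = (I*√3)*(-1123) = -1123*I*√3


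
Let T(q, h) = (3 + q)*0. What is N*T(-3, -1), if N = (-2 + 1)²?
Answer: 0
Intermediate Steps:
T(q, h) = 0
N = 1 (N = (-1)² = 1)
N*T(-3, -1) = 1*0 = 0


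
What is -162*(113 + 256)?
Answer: -59778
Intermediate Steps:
-162*(113 + 256) = -162*369 = -59778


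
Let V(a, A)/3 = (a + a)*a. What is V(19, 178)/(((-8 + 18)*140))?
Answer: 1083/700 ≈ 1.5471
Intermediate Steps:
V(a, A) = 6*a**2 (V(a, A) = 3*((a + a)*a) = 3*((2*a)*a) = 3*(2*a**2) = 6*a**2)
V(19, 178)/(((-8 + 18)*140)) = (6*19**2)/(((-8 + 18)*140)) = (6*361)/((10*140)) = 2166/1400 = 2166*(1/1400) = 1083/700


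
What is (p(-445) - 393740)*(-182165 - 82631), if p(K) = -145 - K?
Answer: 104181338240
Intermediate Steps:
(p(-445) - 393740)*(-182165 - 82631) = ((-145 - 1*(-445)) - 393740)*(-182165 - 82631) = ((-145 + 445) - 393740)*(-264796) = (300 - 393740)*(-264796) = -393440*(-264796) = 104181338240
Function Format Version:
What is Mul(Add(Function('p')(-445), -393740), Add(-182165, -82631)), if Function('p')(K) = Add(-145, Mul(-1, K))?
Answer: 104181338240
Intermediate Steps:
Mul(Add(Function('p')(-445), -393740), Add(-182165, -82631)) = Mul(Add(Add(-145, Mul(-1, -445)), -393740), Add(-182165, -82631)) = Mul(Add(Add(-145, 445), -393740), -264796) = Mul(Add(300, -393740), -264796) = Mul(-393440, -264796) = 104181338240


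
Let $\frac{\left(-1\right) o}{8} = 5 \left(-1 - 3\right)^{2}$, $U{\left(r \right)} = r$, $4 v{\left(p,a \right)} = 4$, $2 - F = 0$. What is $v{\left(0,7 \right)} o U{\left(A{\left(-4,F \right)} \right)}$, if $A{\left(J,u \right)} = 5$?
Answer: $-3200$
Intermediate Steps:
$F = 2$ ($F = 2 - 0 = 2 + 0 = 2$)
$v{\left(p,a \right)} = 1$ ($v{\left(p,a \right)} = \frac{1}{4} \cdot 4 = 1$)
$o = -640$ ($o = - 8 \cdot 5 \left(-1 - 3\right)^{2} = - 8 \cdot 5 \left(-4\right)^{2} = - 8 \cdot 5 \cdot 16 = \left(-8\right) 80 = -640$)
$v{\left(0,7 \right)} o U{\left(A{\left(-4,F \right)} \right)} = 1 \left(-640\right) 5 = \left(-640\right) 5 = -3200$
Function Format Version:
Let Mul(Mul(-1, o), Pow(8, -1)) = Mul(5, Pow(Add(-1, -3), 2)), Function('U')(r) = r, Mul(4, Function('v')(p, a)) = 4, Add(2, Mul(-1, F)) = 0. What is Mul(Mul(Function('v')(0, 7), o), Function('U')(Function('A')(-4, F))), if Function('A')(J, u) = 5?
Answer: -3200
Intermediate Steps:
F = 2 (F = Add(2, Mul(-1, 0)) = Add(2, 0) = 2)
Function('v')(p, a) = 1 (Function('v')(p, a) = Mul(Rational(1, 4), 4) = 1)
o = -640 (o = Mul(-8, Mul(5, Pow(Add(-1, -3), 2))) = Mul(-8, Mul(5, Pow(-4, 2))) = Mul(-8, Mul(5, 16)) = Mul(-8, 80) = -640)
Mul(Mul(Function('v')(0, 7), o), Function('U')(Function('A')(-4, F))) = Mul(Mul(1, -640), 5) = Mul(-640, 5) = -3200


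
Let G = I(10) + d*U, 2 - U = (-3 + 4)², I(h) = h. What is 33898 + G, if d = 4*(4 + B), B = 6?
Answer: 33948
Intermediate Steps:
d = 40 (d = 4*(4 + 6) = 4*10 = 40)
U = 1 (U = 2 - (-3 + 4)² = 2 - 1*1² = 2 - 1*1 = 2 - 1 = 1)
G = 50 (G = 10 + 40*1 = 10 + 40 = 50)
33898 + G = 33898 + 50 = 33948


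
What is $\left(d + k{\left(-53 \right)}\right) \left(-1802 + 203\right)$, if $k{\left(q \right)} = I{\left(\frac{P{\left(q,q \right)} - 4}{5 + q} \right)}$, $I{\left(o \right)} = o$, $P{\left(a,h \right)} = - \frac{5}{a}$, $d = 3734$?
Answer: $- \frac{5063235099}{848} \approx -5.9708 \cdot 10^{6}$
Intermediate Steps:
$k{\left(q \right)} = \frac{-4 - \frac{5}{q}}{5 + q}$ ($k{\left(q \right)} = \frac{- \frac{5}{q} - 4}{5 + q} = \frac{-4 - \frac{5}{q}}{5 + q}$)
$\left(d + k{\left(-53 \right)}\right) \left(-1802 + 203\right) = \left(3734 + \frac{-5 - -212}{\left(-53\right) \left(5 - 53\right)}\right) \left(-1802 + 203\right) = \left(3734 - \frac{-5 + 212}{53 \left(-48\right)}\right) \left(-1599\right) = \left(3734 - \left(- \frac{1}{2544}\right) 207\right) \left(-1599\right) = \left(3734 + \frac{69}{848}\right) \left(-1599\right) = \frac{3166501}{848} \left(-1599\right) = - \frac{5063235099}{848}$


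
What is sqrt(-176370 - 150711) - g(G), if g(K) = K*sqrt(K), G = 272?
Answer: -1088*sqrt(17) + I*sqrt(327081) ≈ -4485.9 + 571.91*I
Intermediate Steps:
g(K) = K**(3/2)
sqrt(-176370 - 150711) - g(G) = sqrt(-176370 - 150711) - 272**(3/2) = sqrt(-327081) - 1088*sqrt(17) = I*sqrt(327081) - 1088*sqrt(17) = -1088*sqrt(17) + I*sqrt(327081)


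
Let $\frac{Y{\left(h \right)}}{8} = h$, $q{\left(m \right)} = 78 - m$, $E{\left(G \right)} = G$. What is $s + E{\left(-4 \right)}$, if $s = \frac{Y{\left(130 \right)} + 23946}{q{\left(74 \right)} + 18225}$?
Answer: $- \frac{47930}{18229} \approx -2.6293$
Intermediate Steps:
$Y{\left(h \right)} = 8 h$
$s = \frac{24986}{18229}$ ($s = \frac{8 \cdot 130 + 23946}{\left(78 - 74\right) + 18225} = \frac{1040 + 23946}{\left(78 - 74\right) + 18225} = \frac{24986}{4 + 18225} = \frac{24986}{18229} \approx 1.3707$)
$s + E{\left(-4 \right)} = \frac{24986}{18229} - 4 = - \frac{47930}{18229}$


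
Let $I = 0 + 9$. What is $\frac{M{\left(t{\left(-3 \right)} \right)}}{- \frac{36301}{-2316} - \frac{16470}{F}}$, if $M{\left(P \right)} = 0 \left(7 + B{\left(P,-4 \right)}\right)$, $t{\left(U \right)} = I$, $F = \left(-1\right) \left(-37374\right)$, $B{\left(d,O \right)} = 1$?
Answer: $0$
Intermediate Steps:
$F = 37374$
$I = 9$
$t{\left(U \right)} = 9$
$M{\left(P \right)} = 0$ ($M{\left(P \right)} = 0 \left(7 + 1\right) = 0 \cdot 8 = 0$)
$\frac{M{\left(t{\left(-3 \right)} \right)}}{- \frac{36301}{-2316} - \frac{16470}{F}} = \frac{0}{- \frac{36301}{-2316} - \frac{16470}{37374}} = \frac{0}{\left(-36301\right) \left(- \frac{1}{2316}\right) - \frac{2745}{6229}} = \frac{0}{\frac{36301}{2316} - \frac{2745}{6229}} = \frac{0}{\frac{219761509}{14426364}} = 0 \cdot \frac{14426364}{219761509} = 0$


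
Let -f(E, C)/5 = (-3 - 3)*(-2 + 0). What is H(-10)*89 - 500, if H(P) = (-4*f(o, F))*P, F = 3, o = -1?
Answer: -214100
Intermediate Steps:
f(E, C) = -60 (f(E, C) = -5*(-3 - 3)*(-2 + 0) = -(-30)*(-2) = -5*12 = -60)
H(P) = 240*P (H(P) = (-4*(-60))*P = 240*P)
H(-10)*89 - 500 = (240*(-10))*89 - 500 = -2400*89 - 500 = -213600 - 500 = -214100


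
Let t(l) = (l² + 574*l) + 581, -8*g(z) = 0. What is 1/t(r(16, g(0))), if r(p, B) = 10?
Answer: 1/6421 ≈ 0.00015574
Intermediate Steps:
g(z) = 0 (g(z) = -⅛*0 = 0)
t(l) = 581 + l² + 574*l
1/t(r(16, g(0))) = 1/(581 + 10² + 574*10) = 1/(581 + 100 + 5740) = 1/6421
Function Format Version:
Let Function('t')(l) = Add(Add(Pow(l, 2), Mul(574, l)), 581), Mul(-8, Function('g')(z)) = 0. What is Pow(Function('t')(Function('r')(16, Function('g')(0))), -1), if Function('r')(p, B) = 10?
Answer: Rational(1, 6421) ≈ 0.00015574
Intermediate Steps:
Function('g')(z) = 0 (Function('g')(z) = Mul(Rational(-1, 8), 0) = 0)
Function('t')(l) = Add(581, Pow(l, 2), Mul(574, l))
Pow(Function('t')(Function('r')(16, Function('g')(0))), -1) = Pow(Add(581, Pow(10, 2), Mul(574, 10)), -1) = Pow(Add(581, 100, 5740), -1) = Pow(6421, -1) = Rational(1, 6421)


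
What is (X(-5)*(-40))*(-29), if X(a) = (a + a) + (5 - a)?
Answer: 0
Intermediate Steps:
X(a) = 5 + a (X(a) = 2*a + (5 - a) = 5 + a)
(X(-5)*(-40))*(-29) = ((5 - 5)*(-40))*(-29) = (0*(-40))*(-29) = 0*(-29) = 0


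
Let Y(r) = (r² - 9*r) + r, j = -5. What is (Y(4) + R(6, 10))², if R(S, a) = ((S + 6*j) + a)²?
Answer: 32400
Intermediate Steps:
Y(r) = r² - 8*r
R(S, a) = (-30 + S + a)² (R(S, a) = ((S + 6*(-5)) + a)² = ((S - 30) + a)² = ((-30 + S) + a)² = (-30 + S + a)²)
(Y(4) + R(6, 10))² = (4*(-8 + 4) + (-30 + 6 + 10)²)² = (4*(-4) + (-14)²)² = (-16 + 196)² = 180² = 32400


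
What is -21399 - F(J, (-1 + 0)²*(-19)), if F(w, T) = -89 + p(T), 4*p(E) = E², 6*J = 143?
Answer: -85601/4 ≈ -21400.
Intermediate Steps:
J = 143/6 (J = (⅙)*143 = 143/6 ≈ 23.833)
p(E) = E²/4
F(w, T) = -89 + T²/4
-21399 - F(J, (-1 + 0)²*(-19)) = -21399 - (-89 + ((-1 + 0)²*(-19))²/4) = -21399 - (-89 + ((-1)²*(-19))²/4) = -21399 - (-89 + (1*(-19))²/4) = -21399 - (-89 + (¼)*(-19)²) = -21399 - (-89 + (¼)*361) = -21399 - (-89 + 361/4) = -21399 - 1*5/4 = -21399 - 5/4 = -85601/4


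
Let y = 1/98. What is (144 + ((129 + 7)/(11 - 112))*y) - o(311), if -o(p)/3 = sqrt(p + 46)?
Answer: 712588/4949 + 3*sqrt(357) ≈ 200.67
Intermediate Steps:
o(p) = -3*sqrt(46 + p) (o(p) = -3*sqrt(p + 46) = -3*sqrt(46 + p))
y = 1/98 ≈ 0.010204
(144 + ((129 + 7)/(11 - 112))*y) - o(311) = (144 + ((129 + 7)/(11 - 112))*(1/98)) - (-3)*sqrt(46 + 311) = (144 + (136/(-101))*(1/98)) - (-3)*sqrt(357) = (144 + (136*(-1/101))*(1/98)) + 3*sqrt(357) = (144 - 136/101*1/98) + 3*sqrt(357) = (144 - 68/4949) + 3*sqrt(357) = 712588/4949 + 3*sqrt(357)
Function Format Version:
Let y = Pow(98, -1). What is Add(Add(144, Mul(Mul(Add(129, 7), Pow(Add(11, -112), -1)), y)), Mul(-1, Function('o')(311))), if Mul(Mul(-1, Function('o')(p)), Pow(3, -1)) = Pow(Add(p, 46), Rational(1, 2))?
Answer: Add(Rational(712588, 4949), Mul(3, Pow(357, Rational(1, 2)))) ≈ 200.67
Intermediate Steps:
Function('o')(p) = Mul(-3, Pow(Add(46, p), Rational(1, 2))) (Function('o')(p) = Mul(-3, Pow(Add(p, 46), Rational(1, 2))) = Mul(-3, Pow(Add(46, p), Rational(1, 2))))
y = Rational(1, 98) ≈ 0.010204
Add(Add(144, Mul(Mul(Add(129, 7), Pow(Add(11, -112), -1)), y)), Mul(-1, Function('o')(311))) = Add(Add(144, Mul(Mul(Add(129, 7), Pow(Add(11, -112), -1)), Rational(1, 98))), Mul(-1, Mul(-3, Pow(Add(46, 311), Rational(1, 2))))) = Add(Add(144, Mul(Mul(136, Pow(-101, -1)), Rational(1, 98))), Mul(-1, Mul(-3, Pow(357, Rational(1, 2))))) = Add(Add(144, Mul(Mul(136, Rational(-1, 101)), Rational(1, 98))), Mul(3, Pow(357, Rational(1, 2)))) = Add(Add(144, Mul(Rational(-136, 101), Rational(1, 98))), Mul(3, Pow(357, Rational(1, 2)))) = Add(Add(144, Rational(-68, 4949)), Mul(3, Pow(357, Rational(1, 2)))) = Add(Rational(712588, 4949), Mul(3, Pow(357, Rational(1, 2))))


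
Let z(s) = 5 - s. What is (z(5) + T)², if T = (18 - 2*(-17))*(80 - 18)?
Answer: 10394176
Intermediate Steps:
T = 3224 (T = (18 + 34)*62 = 52*62 = 3224)
(z(5) + T)² = ((5 - 1*5) + 3224)² = ((5 - 5) + 3224)² = (0 + 3224)² = 3224² = 10394176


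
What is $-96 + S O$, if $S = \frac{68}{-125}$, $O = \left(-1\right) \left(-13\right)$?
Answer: $- \frac{12884}{125} \approx -103.07$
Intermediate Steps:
$O = 13$
$S = - \frac{68}{125}$ ($S = 68 \left(- \frac{1}{125}\right) = - \frac{68}{125} \approx -0.544$)
$-96 + S O = -96 - \frac{884}{125} = - \frac{12884}{125}$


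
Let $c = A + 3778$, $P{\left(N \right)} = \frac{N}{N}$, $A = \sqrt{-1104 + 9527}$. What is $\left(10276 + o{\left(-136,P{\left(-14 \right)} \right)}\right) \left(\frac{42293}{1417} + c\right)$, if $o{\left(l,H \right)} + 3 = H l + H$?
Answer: $\frac{54701799222}{1417} + 10138 \sqrt{8423} \approx 3.9534 \cdot 10^{7}$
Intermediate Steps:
$A = \sqrt{8423} \approx 91.777$
$P{\left(N \right)} = 1$
$c = 3778 + \sqrt{8423}$ ($c = \sqrt{8423} + 3778 = 3778 + \sqrt{8423} \approx 3869.8$)
$o{\left(l,H \right)} = -3 + H + H l$ ($o{\left(l,H \right)} = -3 + \left(H l + H\right) = -3 + \left(H + H l\right) = -3 + H + H l$)
$\left(10276 + o{\left(-136,P{\left(-14 \right)} \right)}\right) \left(\frac{42293}{1417} + c\right) = \left(10276 + \left(-3 + 1 + 1 \left(-136\right)\right)\right) \left(\frac{42293}{1417} + \left(3778 + \sqrt{8423}\right)\right) = \left(10276 - 138\right) \left(42293 \cdot \frac{1}{1417} + \left(3778 + \sqrt{8423}\right)\right) = \left(10276 - 138\right) \left(\frac{42293}{1417} + \left(3778 + \sqrt{8423}\right)\right) = 10138 \left(\frac{5395719}{1417} + \sqrt{8423}\right) = \frac{54701799222}{1417} + 10138 \sqrt{8423}$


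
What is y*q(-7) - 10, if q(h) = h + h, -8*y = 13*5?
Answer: 415/4 ≈ 103.75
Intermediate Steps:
y = -65/8 (y = -13*5/8 = -⅛*65 = -65/8 ≈ -8.1250)
q(h) = 2*h
y*q(-7) - 10 = -65*(-7)/4 - 10 = -65/8*(-14) - 10 = 455/4 - 10 = 415/4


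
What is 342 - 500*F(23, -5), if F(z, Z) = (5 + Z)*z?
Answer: 342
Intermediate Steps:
F(z, Z) = z*(5 + Z)
342 - 500*F(23, -5) = 342 - 11500*(5 - 5) = 342 - 11500*0 = 342 - 500*0 = 342 + 0 = 342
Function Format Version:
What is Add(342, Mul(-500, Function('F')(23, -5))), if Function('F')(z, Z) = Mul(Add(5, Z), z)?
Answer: 342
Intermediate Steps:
Function('F')(z, Z) = Mul(z, Add(5, Z))
Add(342, Mul(-500, Function('F')(23, -5))) = Add(342, Mul(-500, Mul(23, Add(5, -5)))) = Add(342, Mul(-500, Mul(23, 0))) = Add(342, Mul(-500, 0)) = Add(342, 0) = 342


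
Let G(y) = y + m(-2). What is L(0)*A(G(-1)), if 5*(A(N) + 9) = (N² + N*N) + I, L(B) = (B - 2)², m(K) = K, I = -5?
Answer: -128/5 ≈ -25.600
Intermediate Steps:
G(y) = -2 + y (G(y) = y - 2 = -2 + y)
L(B) = (-2 + B)²
A(N) = -10 + 2*N²/5 (A(N) = -9 + ((N² + N*N) - 5)/5 = -9 + ((N² + N²) - 5)/5 = -9 + (2*N² - 5)/5 = -9 + (-5 + 2*N²)/5 = -9 + (-1 + 2*N²/5) = -10 + 2*N²/5)
L(0)*A(G(-1)) = (-2 + 0)²*(-10 + 2*(-2 - 1)²/5) = (-2)²*(-10 + (⅖)*(-3)²) = 4*(-10 + (⅖)*9) = 4*(-10 + 18/5) = 4*(-32/5) = -128/5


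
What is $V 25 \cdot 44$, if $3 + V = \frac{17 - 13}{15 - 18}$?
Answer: $- \frac{14300}{3} \approx -4766.7$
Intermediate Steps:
$V = - \frac{13}{3}$ ($V = -3 + \frac{17 - 13}{15 - 18} = -3 + \frac{4}{-3} = -3 + 4 \left(- \frac{1}{3}\right) = -3 - \frac{4}{3} = - \frac{13}{3} \approx -4.3333$)
$V 25 \cdot 44 = \left(- \frac{13}{3}\right) 25 \cdot 44 = \left(- \frac{325}{3}\right) 44 = - \frac{14300}{3}$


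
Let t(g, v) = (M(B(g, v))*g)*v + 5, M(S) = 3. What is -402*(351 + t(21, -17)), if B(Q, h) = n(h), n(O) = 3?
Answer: 287430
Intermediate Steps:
B(Q, h) = 3
t(g, v) = 5 + 3*g*v (t(g, v) = (3*g)*v + 5 = 3*g*v + 5 = 5 + 3*g*v)
-402*(351 + t(21, -17)) = -402*(351 + (5 + 3*21*(-17))) = -402*(351 + (5 - 1071)) = -402*(351 - 1066) = -402*(-715) = 287430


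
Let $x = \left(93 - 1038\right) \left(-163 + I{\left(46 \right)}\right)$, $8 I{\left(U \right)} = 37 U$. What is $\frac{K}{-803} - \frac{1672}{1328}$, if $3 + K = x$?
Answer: $\frac{1388537}{24236} \approx 57.292$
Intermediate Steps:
$I{\left(U \right)} = \frac{37 U}{8}$
$x = - \frac{188055}{4}$ ($x = \left(93 - 1038\right) \left(-163 + \frac{37}{8} \cdot 46\right) = - 945 \left(-163 + \frac{851}{4}\right) = \left(-945\right) \frac{199}{4} = - \frac{188055}{4} \approx -47014.0$)
$K = - \frac{188067}{4}$ ($K = -3 - \frac{188055}{4} = - \frac{188067}{4} \approx -47017.0$)
$\frac{K}{-803} - \frac{1672}{1328} = - \frac{188067}{4 \left(-803\right)} - \frac{1672}{1328} = \left(- \frac{188067}{4}\right) \left(- \frac{1}{803}\right) - \frac{209}{166} = \frac{17097}{292} - \frac{209}{166} = \frac{1388537}{24236}$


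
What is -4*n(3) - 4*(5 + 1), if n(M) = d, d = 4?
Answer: -40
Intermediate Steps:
n(M) = 4
-4*n(3) - 4*(5 + 1) = -4*4 - 4*(5 + 1) = -16 - 4*6 = -16 - 24 = -40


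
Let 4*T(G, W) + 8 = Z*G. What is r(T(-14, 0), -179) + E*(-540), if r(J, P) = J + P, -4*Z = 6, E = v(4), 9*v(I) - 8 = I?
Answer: -3583/4 ≈ -895.75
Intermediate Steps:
v(I) = 8/9 + I/9
E = 4/3 (E = 8/9 + (⅑)*4 = 8/9 + 4/9 = 4/3 ≈ 1.3333)
Z = -3/2 (Z = -¼*6 = -3/2 ≈ -1.5000)
T(G, W) = -2 - 3*G/8 (T(G, W) = -2 + (-3*G/2)/4 = -2 - 3*G/8)
r(T(-14, 0), -179) + E*(-540) = ((-2 - 3/8*(-14)) - 179) + (4/3)*(-540) = ((-2 + 21/4) - 179) - 720 = (13/4 - 179) - 720 = -703/4 - 720 = -3583/4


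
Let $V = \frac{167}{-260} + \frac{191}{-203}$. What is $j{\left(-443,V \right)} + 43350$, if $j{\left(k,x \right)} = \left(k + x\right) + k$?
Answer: $\frac{2241166359}{52780} \approx 42462.0$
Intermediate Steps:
$V = - \frac{83561}{52780}$ ($V = 167 \left(- \frac{1}{260}\right) + 191 \left(- \frac{1}{203}\right) = - \frac{167}{260} - \frac{191}{203} = - \frac{83561}{52780} \approx -1.5832$)
$j{\left(k,x \right)} = x + 2 k$
$j{\left(-443,V \right)} + 43350 = \left(- \frac{83561}{52780} + 2 \left(-443\right)\right) + 43350 = \left(- \frac{83561}{52780} - 886\right) + 43350 = - \frac{46846641}{52780} + 43350 = \frac{2241166359}{52780}$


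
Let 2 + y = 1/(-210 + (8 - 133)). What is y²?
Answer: 450241/112225 ≈ 4.0119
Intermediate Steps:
y = -671/335 (y = -2 + 1/(-210 + (8 - 133)) = -2 + 1/(-210 - 125) = -2 + 1/(-335) = -2 - 1/335 = -671/335 ≈ -2.0030)
y² = (-671/335)² = 450241/112225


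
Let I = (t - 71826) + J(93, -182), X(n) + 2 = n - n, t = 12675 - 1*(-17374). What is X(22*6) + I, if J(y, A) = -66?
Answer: -41845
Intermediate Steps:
t = 30049 (t = 12675 + 17374 = 30049)
X(n) = -2 (X(n) = -2 + (n - n) = -2 + 0 = -2)
I = -41843 (I = (30049 - 71826) - 66 = -41777 - 66 = -41843)
X(22*6) + I = -2 - 41843 = -41845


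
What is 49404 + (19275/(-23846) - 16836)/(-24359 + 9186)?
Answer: 17875527437163/361815358 ≈ 49405.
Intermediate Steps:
49404 + (19275/(-23846) - 16836)/(-24359 + 9186) = 49404 + (19275*(-1/23846) - 16836)/(-15173) = 49404 + (-19275/23846 - 16836)*(-1/15173) = 49404 - 401490531/23846*(-1/15173) = 49404 + 401490531/361815358 = 17875527437163/361815358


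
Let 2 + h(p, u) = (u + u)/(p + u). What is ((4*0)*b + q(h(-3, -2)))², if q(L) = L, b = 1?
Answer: 36/25 ≈ 1.4400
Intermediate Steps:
h(p, u) = -2 + 2*u/(p + u) (h(p, u) = -2 + (u + u)/(p + u) = -2 + (2*u)/(p + u) = -2 + 2*u/(p + u))
((4*0)*b + q(h(-3, -2)))² = ((4*0)*1 - 2*(-3)/(-3 - 2))² = (0*1 - 2*(-3)/(-5))² = (0 - 2*(-3)*(-⅕))² = (0 - 6/5)² = (-6/5)² = 36/25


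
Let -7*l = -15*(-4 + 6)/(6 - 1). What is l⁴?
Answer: 1296/2401 ≈ 0.53977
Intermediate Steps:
l = 6/7 (l = -(-15)*(-4 + 6)/(6 - 1)/7 = -(-15)*2/5/7 = -(-15)*2*(⅕)/7 = -(-15)*2/(7*5) = -⅐*(-6) = 6/7 ≈ 0.85714)
l⁴ = (6/7)⁴ = 1296/2401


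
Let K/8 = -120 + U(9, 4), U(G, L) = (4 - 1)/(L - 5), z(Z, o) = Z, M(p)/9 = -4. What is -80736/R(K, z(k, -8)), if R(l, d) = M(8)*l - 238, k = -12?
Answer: -40368/17593 ≈ -2.2945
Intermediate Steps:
M(p) = -36 (M(p) = 9*(-4) = -36)
U(G, L) = 3/(-5 + L)
K = -984 (K = 8*(-120 + 3/(-5 + 4)) = 8*(-120 + 3/(-1)) = 8*(-120 + 3*(-1)) = 8*(-120 - 3) = 8*(-123) = -984)
R(l, d) = -238 - 36*l (R(l, d) = -36*l - 238 = -238 - 36*l)
-80736/R(K, z(k, -8)) = -80736/(-238 - 36*(-984)) = -80736/(-238 + 35424) = -80736/35186 = -80736*1/35186 = -40368/17593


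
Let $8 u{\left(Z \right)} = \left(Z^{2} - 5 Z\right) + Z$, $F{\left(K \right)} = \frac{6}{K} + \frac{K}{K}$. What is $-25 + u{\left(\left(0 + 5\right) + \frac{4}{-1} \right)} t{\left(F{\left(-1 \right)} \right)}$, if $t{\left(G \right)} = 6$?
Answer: $- \frac{109}{4} \approx -27.25$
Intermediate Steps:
$F{\left(K \right)} = 1 + \frac{6}{K}$ ($F{\left(K \right)} = \frac{6}{K} + 1 = 1 + \frac{6}{K}$)
$u{\left(Z \right)} = - \frac{Z}{2} + \frac{Z^{2}}{8}$ ($u{\left(Z \right)} = \frac{\left(Z^{2} - 5 Z\right) + Z}{8} = \frac{Z^{2} - 4 Z}{8} = - \frac{Z}{2} + \frac{Z^{2}}{8}$)
$-25 + u{\left(\left(0 + 5\right) + \frac{4}{-1} \right)} t{\left(F{\left(-1 \right)} \right)} = -25 + \frac{\left(\left(0 + 5\right) + \frac{4}{-1}\right) \left(-4 + \left(\left(0 + 5\right) + \frac{4}{-1}\right)\right)}{8} \cdot 6 = -25 + \frac{\left(5 + 4 \left(-1\right)\right) \left(-4 + \left(5 + 4 \left(-1\right)\right)\right)}{8} \cdot 6 = -25 + \frac{\left(5 - 4\right) \left(-4 + \left(5 - 4\right)\right)}{8} \cdot 6 = -25 + \frac{1}{8} \cdot 1 \left(-4 + 1\right) 6 = -25 + \frac{1}{8} \cdot 1 \left(-3\right) 6 = -25 - \frac{9}{4} = - \frac{109}{4}$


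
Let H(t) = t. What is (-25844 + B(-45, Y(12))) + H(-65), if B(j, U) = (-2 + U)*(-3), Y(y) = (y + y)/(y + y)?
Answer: -25906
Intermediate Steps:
Y(y) = 1 (Y(y) = (2*y)/((2*y)) = (2*y)*(1/(2*y)) = 1)
B(j, U) = 6 - 3*U
(-25844 + B(-45, Y(12))) + H(-65) = (-25844 + (6 - 3*1)) - 65 = (-25844 + (6 - 3)) - 65 = (-25844 + 3) - 65 = -25841 - 65 = -25906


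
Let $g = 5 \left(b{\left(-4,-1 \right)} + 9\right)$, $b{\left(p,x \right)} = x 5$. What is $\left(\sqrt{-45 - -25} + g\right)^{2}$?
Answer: $380 + 80 i \sqrt{5} \approx 380.0 + 178.89 i$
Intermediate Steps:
$b{\left(p,x \right)} = 5 x$
$g = 20$ ($g = 5 \left(5 \left(-1\right) + 9\right) = 5 \left(-5 + 9\right) = 5 \cdot 4 = 20$)
$\left(\sqrt{-45 - -25} + g\right)^{2} = \left(\sqrt{-45 - -25} + 20\right)^{2} = \left(\sqrt{-45 + 25} + 20\right)^{2} = \left(\sqrt{-20} + 20\right)^{2} = \left(2 i \sqrt{5} + 20\right)^{2} = \left(20 + 2 i \sqrt{5}\right)^{2}$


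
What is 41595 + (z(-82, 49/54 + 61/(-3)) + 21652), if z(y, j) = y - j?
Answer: 3411959/54 ≈ 63184.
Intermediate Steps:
41595 + (z(-82, 49/54 + 61/(-3)) + 21652) = 41595 + ((-82 - (49/54 + 61/(-3))) + 21652) = 41595 + ((-82 - (49*(1/54) + 61*(-1/3))) + 21652) = 41595 + ((-82 - (49/54 - 61/3)) + 21652) = 41595 + ((-82 - 1*(-1049/54)) + 21652) = 41595 + ((-82 + 1049/54) + 21652) = 41595 + (-3379/54 + 21652) = 41595 + 1165829/54 = 3411959/54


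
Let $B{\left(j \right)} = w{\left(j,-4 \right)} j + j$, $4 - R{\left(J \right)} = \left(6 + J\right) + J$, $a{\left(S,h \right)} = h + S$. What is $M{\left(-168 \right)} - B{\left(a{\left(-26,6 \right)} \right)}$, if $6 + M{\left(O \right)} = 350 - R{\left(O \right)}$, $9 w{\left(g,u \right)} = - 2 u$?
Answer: $\frac{430}{9} \approx 47.778$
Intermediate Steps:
$w{\left(g,u \right)} = - \frac{2 u}{9}$ ($w{\left(g,u \right)} = \frac{\left(-2\right) u}{9} = - \frac{2 u}{9}$)
$a{\left(S,h \right)} = S + h$
$R{\left(J \right)} = -2 - 2 J$ ($R{\left(J \right)} = 4 - \left(\left(6 + J\right) + J\right) = 4 - \left(6 + 2 J\right) = -2 - 2 J$)
$M{\left(O \right)} = 346 + 2 O$ ($M{\left(O \right)} = -6 - \left(-352 - 2 O\right) = -6 + \left(350 + \left(2 + 2 O\right)\right) = -6 + \left(352 + 2 O\right) = 346 + 2 O$)
$B{\left(j \right)} = \frac{17 j}{9}$ ($B{\left(j \right)} = \left(- \frac{2}{9}\right) \left(-4\right) j + j = \frac{8 j}{9} + j = \frac{17 j}{9}$)
$M{\left(-168 \right)} - B{\left(a{\left(-26,6 \right)} \right)} = \left(346 + 2 \left(-168\right)\right) - \frac{17 \left(-26 + 6\right)}{9} = \left(346 - 336\right) - \frac{17}{9} \left(-20\right) = 10 - - \frac{340}{9} = 10 + \frac{340}{9} = \frac{430}{9}$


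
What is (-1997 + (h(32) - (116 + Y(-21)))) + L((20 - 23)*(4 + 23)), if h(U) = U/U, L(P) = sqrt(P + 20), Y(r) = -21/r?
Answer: -2113 + I*sqrt(61) ≈ -2113.0 + 7.8102*I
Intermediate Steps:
L(P) = sqrt(20 + P)
h(U) = 1
(-1997 + (h(32) - (116 + Y(-21)))) + L((20 - 23)*(4 + 23)) = (-1997 + (1 - (116 - 21/(-21)))) + sqrt(20 + (20 - 23)*(4 + 23)) = (-1997 + (1 - (116 - 21*(-1/21)))) + sqrt(20 - 3*27) = (-1997 + (1 - (116 + 1))) + sqrt(20 - 81) = (-1997 + (1 - 1*117)) + sqrt(-61) = (-1997 + (1 - 117)) + I*sqrt(61) = (-1997 - 116) + I*sqrt(61) = -2113 + I*sqrt(61)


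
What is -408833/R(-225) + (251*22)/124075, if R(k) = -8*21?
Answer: 7246697453/2977800 ≈ 2433.6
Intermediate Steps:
R(k) = -168
-408833/R(-225) + (251*22)/124075 = -408833/(-168) + (251*22)/124075 = -408833*(-1/168) + 5522*(1/124075) = 408833/168 + 5522/124075 = 7246697453/2977800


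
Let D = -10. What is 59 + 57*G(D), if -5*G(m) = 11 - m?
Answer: -902/5 ≈ -180.40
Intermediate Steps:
G(m) = -11/5 + m/5 (G(m) = -(11 - m)/5 = -11/5 + m/5)
59 + 57*G(D) = 59 + 57*(-11/5 + (1/5)*(-10)) = 59 + 57*(-11/5 - 2) = 59 + 57*(-21/5) = 59 - 1197/5 = -902/5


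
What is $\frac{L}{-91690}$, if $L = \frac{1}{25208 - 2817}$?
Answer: $- \frac{1}{2053030790} \approx -4.8709 \cdot 10^{-10}$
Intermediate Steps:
$L = \frac{1}{22391} \approx 4.4661 \cdot 10^{-5}$
$\frac{L}{-91690} = \frac{1}{22391 \left(-91690\right)} = \frac{1}{22391} \left(- \frac{1}{91690}\right) = - \frac{1}{2053030790}$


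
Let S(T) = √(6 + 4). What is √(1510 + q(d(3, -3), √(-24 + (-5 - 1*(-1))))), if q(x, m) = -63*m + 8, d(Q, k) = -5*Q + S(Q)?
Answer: √(1518 - 126*I*√7) ≈ 39.193 - 4.2529*I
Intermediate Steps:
S(T) = √10
d(Q, k) = √10 - 5*Q (d(Q, k) = -5*Q + √10 = √10 - 5*Q)
q(x, m) = 8 - 63*m
√(1510 + q(d(3, -3), √(-24 + (-5 - 1*(-1))))) = √(1510 + (8 - 63*√(-24 + (-5 - 1*(-1))))) = √(1510 + (8 - 63*√(-24 + (-5 + 1)))) = √(1510 + (8 - 63*√(-24 - 4))) = √(1510 + (8 - 126*I*√7)) = √(1518 - 126*I*√7)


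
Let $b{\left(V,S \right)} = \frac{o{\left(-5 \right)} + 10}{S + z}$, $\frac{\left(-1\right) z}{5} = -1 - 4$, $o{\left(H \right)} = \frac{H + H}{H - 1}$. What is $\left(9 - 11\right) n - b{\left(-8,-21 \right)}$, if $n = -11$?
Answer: $\frac{229}{12} \approx 19.083$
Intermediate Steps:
$o{\left(H \right)} = \frac{2 H}{-1 + H}$
$z = 25$ ($z = - 5 \left(-1 - 4\right) = \left(-5\right) \left(-5\right) = 25$)
$b{\left(V,S \right)} = \frac{35}{3 \left(25 + S\right)}$ ($b{\left(V,S \right)} = \frac{2 \left(-5\right) \frac{1}{-1 - 5} + 10}{S + 25} = \frac{2 \left(-5\right) \frac{1}{-6} + 10}{25 + S} = \frac{2 \left(-5\right) \left(- \frac{1}{6}\right) + 10}{25 + S} = \frac{\frac{5}{3} + 10}{25 + S} = \frac{35}{3 \left(25 + S\right)}$)
$\left(9 - 11\right) n - b{\left(-8,-21 \right)} = \left(9 - 11\right) \left(-11\right) - \frac{35}{3 \left(25 - 21\right)} = \left(-2\right) \left(-11\right) - \frac{35}{3 \cdot 4} = 22 - \frac{35}{3} \cdot \frac{1}{4} = 22 - \frac{35}{12} = \frac{229}{12}$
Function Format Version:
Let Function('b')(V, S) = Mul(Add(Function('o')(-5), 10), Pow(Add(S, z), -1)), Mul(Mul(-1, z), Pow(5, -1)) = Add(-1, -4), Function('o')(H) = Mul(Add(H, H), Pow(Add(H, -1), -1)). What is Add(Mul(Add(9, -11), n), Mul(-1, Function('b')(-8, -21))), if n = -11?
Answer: Rational(229, 12) ≈ 19.083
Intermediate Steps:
Function('o')(H) = Mul(2, H, Pow(Add(-1, H), -1)) (Function('o')(H) = Mul(Mul(2, H), Pow(Add(-1, H), -1)) = Mul(2, H, Pow(Add(-1, H), -1)))
z = 25 (z = Mul(-5, Add(-1, -4)) = Mul(-5, -5) = 25)
Function('b')(V, S) = Mul(Rational(35, 3), Pow(Add(25, S), -1)) (Function('b')(V, S) = Mul(Add(Mul(2, -5, Pow(Add(-1, -5), -1)), 10), Pow(Add(S, 25), -1)) = Mul(Add(Mul(2, -5, Pow(-6, -1)), 10), Pow(Add(25, S), -1)) = Mul(Add(Mul(2, -5, Rational(-1, 6)), 10), Pow(Add(25, S), -1)) = Mul(Add(Rational(5, 3), 10), Pow(Add(25, S), -1)) = Mul(Rational(35, 3), Pow(Add(25, S), -1)))
Add(Mul(Add(9, -11), n), Mul(-1, Function('b')(-8, -21))) = Add(Mul(Add(9, -11), -11), Mul(-1, Mul(Rational(35, 3), Pow(Add(25, -21), -1)))) = Add(Mul(-2, -11), Mul(-1, Mul(Rational(35, 3), Pow(4, -1)))) = Add(22, Mul(-1, Mul(Rational(35, 3), Rational(1, 4)))) = Add(22, Mul(-1, Rational(35, 12))) = Add(22, Rational(-35, 12)) = Rational(229, 12)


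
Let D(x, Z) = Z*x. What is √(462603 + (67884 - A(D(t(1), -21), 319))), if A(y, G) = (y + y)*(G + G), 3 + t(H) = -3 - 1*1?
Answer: √342915 ≈ 585.59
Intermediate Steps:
t(H) = -7 (t(H) = -3 + (-3 - 1*1) = -3 + (-3 - 1) = -3 - 4 = -7)
A(y, G) = 4*G*y (A(y, G) = (2*y)*(2*G) = 4*G*y)
√(462603 + (67884 - A(D(t(1), -21), 319))) = √(462603 + (67884 - 4*319*(-21*(-7)))) = √(462603 + (67884 - 4*319*147)) = √(462603 + (67884 - 1*187572)) = √(462603 + (67884 - 187572)) = √(462603 - 119688) = √342915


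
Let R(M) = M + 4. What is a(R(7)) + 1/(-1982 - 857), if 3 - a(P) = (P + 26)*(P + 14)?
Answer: -2617559/2839 ≈ -922.00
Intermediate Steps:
R(M) = 4 + M
a(P) = 3 - (14 + P)*(26 + P) (a(P) = 3 - (P + 26)*(P + 14) = 3 - (26 + P)*(14 + P) = 3 - (14 + P)*(26 + P))
a(R(7)) + 1/(-1982 - 857) = (-361 - (4 + 7)² - 40*(4 + 7)) + 1/(-1982 - 857) = (-361 - 1*11² - 40*11) + 1/(-2839) = (-361 - 1*121 - 440) - 1/2839 = (-361 - 121 - 440) - 1/2839 = -922 - 1/2839 = -2617559/2839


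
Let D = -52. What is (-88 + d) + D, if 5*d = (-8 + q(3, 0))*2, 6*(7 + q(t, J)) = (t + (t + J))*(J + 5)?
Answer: -144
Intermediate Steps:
q(t, J) = -7 + (5 + J)*(J + 2*t)/6 (q(t, J) = -7 + ((t + (t + J))*(J + 5))/6 = -7 + ((t + (J + t))*(5 + J))/6 = -7 + ((J + 2*t)*(5 + J))/6 = -7 + ((5 + J)*(J + 2*t))/6 = -7 + (5 + J)*(J + 2*t)/6)
d = -4 (d = ((-8 + (-7 + (⅙)*0² + (5/3)*3 + (⅚)*0 + (⅓)*0*3))*2)/5 = ((-8 + (-7 + (⅙)*0 + 5 + 0 + 0))*2)/5 = ((-8 + (-7 + 0 + 5 + 0 + 0))*2)/5 = ((-8 - 2)*2)/5 = (-10*2)/5 = (⅕)*(-20) = -4)
(-88 + d) + D = (-88 - 4) - 52 = -92 - 52 = -144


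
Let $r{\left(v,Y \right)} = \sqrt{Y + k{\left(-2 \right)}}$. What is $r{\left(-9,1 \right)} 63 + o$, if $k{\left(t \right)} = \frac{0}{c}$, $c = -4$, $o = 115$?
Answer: $178$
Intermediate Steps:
$k{\left(t \right)} = 0$ ($k{\left(t \right)} = \frac{0}{-4} = 0 \left(- \frac{1}{4}\right) = 0$)
$r{\left(v,Y \right)} = \sqrt{Y}$ ($r{\left(v,Y \right)} = \sqrt{Y + 0} = \sqrt{Y}$)
$r{\left(-9,1 \right)} 63 + o = \sqrt{1} \cdot 63 + 115 = 1 \cdot 63 + 115 = 63 + 115 = 178$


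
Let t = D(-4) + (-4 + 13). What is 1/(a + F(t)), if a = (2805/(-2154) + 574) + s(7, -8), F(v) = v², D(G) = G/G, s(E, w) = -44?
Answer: 718/451405 ≈ 0.0015906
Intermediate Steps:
D(G) = 1
t = 10 (t = 1 + (-4 + 13) = 1 + 9 = 10)
a = 379605/718 (a = (2805/(-2154) + 574) - 44 = (2805*(-1/2154) + 574) - 44 = (-935/718 + 574) - 44 = 411197/718 - 44 = 379605/718 ≈ 528.70)
1/(a + F(t)) = 1/(379605/718 + 10²) = 1/(379605/718 + 100) = 1/(451405/718) = 718/451405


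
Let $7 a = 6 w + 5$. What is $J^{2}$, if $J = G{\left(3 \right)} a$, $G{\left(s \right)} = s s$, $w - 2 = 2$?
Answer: $\frac{68121}{49} \approx 1390.2$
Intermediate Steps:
$w = 4$ ($w = 2 + 2 = 4$)
$G{\left(s \right)} = s^{2}$
$a = \frac{29}{7}$ ($a = \frac{6 \cdot 4 + 5}{7} = \frac{24 + 5}{7} = \frac{1}{7} \cdot 29 = \frac{29}{7} \approx 4.1429$)
$J = \frac{261}{7}$ ($J = 3^{2} \cdot \frac{29}{7} = 9 \cdot \frac{29}{7} = \frac{261}{7} \approx 37.286$)
$J^{2} = \left(\frac{261}{7}\right)^{2} = \frac{68121}{49}$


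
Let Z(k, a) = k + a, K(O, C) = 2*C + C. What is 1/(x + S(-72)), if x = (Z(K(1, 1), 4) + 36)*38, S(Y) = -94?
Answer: 1/1540 ≈ 0.00064935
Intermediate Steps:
K(O, C) = 3*C
Z(k, a) = a + k
x = 1634 (x = ((4 + 3*1) + 36)*38 = ((4 + 3) + 36)*38 = (7 + 36)*38 = 43*38 = 1634)
1/(x + S(-72)) = 1/(1634 - 94) = 1/1540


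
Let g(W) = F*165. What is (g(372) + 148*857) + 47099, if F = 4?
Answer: 174595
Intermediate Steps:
g(W) = 660 (g(W) = 4*165 = 660)
(g(372) + 148*857) + 47099 = (660 + 148*857) + 47099 = (660 + 126836) + 47099 = 127496 + 47099 = 174595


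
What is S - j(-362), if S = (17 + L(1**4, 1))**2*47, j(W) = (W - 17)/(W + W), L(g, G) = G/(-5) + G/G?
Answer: 269526313/18100 ≈ 14891.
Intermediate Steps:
L(g, G) = 1 - G/5 (L(g, G) = G*(-1/5) + 1 = -G/5 + 1 = 1 - G/5)
j(W) = (-17 + W)/(2*W) (j(W) = (-17 + W)/((2*W)) = (-17 + W)*(1/(2*W)) = (-17 + W)/(2*W))
S = 372287/25 (S = (17 + (1 - 1/5*1))**2*47 = (17 + (1 - 1/5))**2*47 = (17 + 4/5)**2*47 = (89/5)**2*47 = (7921/25)*47 = 372287/25 ≈ 14891.)
S - j(-362) = 372287/25 - (-17 - 362)/(2*(-362)) = 372287/25 - (-1)*(-379)/(2*362) = 372287/25 - 1*379/724 = 372287/25 - 379/724 = 269526313/18100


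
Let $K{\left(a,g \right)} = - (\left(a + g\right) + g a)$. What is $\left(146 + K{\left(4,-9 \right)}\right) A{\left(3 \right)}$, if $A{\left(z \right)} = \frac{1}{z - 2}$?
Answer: $187$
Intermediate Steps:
$A{\left(z \right)} = \frac{1}{-2 + z}$
$K{\left(a,g \right)} = - a - g - a g$ ($K{\left(a,g \right)} = - (\left(a + g\right) + a g) = - (a + g + a g) = - a - g - a g$)
$\left(146 + K{\left(4,-9 \right)}\right) A{\left(3 \right)} = \frac{146 - \left(-5 - 36\right)}{-2 + 3} = \frac{146 + \left(-4 + 9 + 36\right)}{1} = \left(146 + 41\right) 1 = 187 \cdot 1 = 187$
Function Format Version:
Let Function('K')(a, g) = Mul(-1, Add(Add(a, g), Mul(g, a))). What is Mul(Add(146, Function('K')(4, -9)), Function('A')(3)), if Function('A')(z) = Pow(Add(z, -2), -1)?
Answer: 187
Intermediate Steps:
Function('A')(z) = Pow(Add(-2, z), -1)
Function('K')(a, g) = Add(Mul(-1, a), Mul(-1, g), Mul(-1, a, g)) (Function('K')(a, g) = Mul(-1, Add(Add(a, g), Mul(a, g))) = Mul(-1, Add(a, g, Mul(a, g))) = Add(Mul(-1, a), Mul(-1, g), Mul(-1, a, g)))
Mul(Add(146, Function('K')(4, -9)), Function('A')(3)) = Mul(Add(146, Add(Mul(-1, 4), Mul(-1, -9), Mul(-1, 4, -9))), Pow(Add(-2, 3), -1)) = Mul(Add(146, Add(-4, 9, 36)), Pow(1, -1)) = Mul(Add(146, 41), 1) = Mul(187, 1) = 187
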